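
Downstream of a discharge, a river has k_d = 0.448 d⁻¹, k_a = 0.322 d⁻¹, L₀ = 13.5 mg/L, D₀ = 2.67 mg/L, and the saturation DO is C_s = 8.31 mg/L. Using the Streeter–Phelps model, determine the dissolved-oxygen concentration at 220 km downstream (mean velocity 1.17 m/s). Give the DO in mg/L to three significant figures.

Travel time t = x/v = 220 km / (1.17 m/s) = 220000 m / 1.17 m/s = 188000 s = 2.176 d.
k_d L₀/(k_a−k_d) = 0.448×13.5/(0.322−0.448) = 6.048/-0.1260 = -48.00 mg/L.
e^(−k_d t) = e^(−0.448×2.176) = 0.3772; e^(−k_a t) = e^(−0.322×2.176) = 0.4962.
D = -48.00 × (0.3772 − 0.4962) + 2.67 × 0.4962 = 5.712 + 1.325 = 7.037 mg/L.
DO = C_s − D = 8.31 − 7.037 = 1.273 mg/L.

DO ≈ 1.27 mg/L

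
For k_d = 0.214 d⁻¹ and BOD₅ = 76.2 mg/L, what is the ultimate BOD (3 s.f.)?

L₀ ≈ 116 mg/L

BOD₅ = L₀(1 − e^(−5k_d)) ⇒ L₀ = BOD₅ / (1 − e^(−5×0.214))
= 76.2 / (1 − 0.3430) = 76.2 / 0.6570 = 116.0 mg/L.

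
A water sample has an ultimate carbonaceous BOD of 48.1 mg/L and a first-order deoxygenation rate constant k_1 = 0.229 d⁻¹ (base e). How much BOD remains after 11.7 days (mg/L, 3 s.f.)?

L ≈ 3.30 mg/L

L_t = L₀ e^(−k_1 t) = 48.1 × e^(−0.229×11.7) = 48.1 × 0.06861 = 3.300 mg/L.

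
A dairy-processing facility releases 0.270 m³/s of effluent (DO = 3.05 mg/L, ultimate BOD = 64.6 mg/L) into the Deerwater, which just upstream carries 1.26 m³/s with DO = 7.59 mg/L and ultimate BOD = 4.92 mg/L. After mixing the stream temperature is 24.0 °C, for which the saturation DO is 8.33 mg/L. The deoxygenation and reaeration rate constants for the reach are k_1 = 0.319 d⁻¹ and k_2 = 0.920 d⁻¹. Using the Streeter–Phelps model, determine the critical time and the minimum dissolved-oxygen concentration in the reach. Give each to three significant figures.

t_c ≈ 1.42 d; minimum DO ≈ 4.92 mg/L

Mixed DO = (1.26×7.59 + 0.270×3.05)/(1.26+0.270) = 10.39/1.530 = 6.789 mg/L.
Mixed L₀ = (1.26×4.92 + 0.270×64.6)/(1.530) = 23.64/1.530 = 15.45 mg/L.
Initial deficit D₀ = C_s − DO₀ = 8.33 − 6.789 = 1.541 mg/L.
t_c = (1/0.6010) ln[(0.920/0.319)(1 − 1.541×0.6010/(0.319×15.45))] = 1.664 × ln(2.342) = 1.416 d.
D_c = (0.319/0.920) × 15.45 × e^(−0.319×1.416) = 0.3467 × 15.45 × 0.6365 = 3.410 mg/L.
Minimum DO = 8.33 − 3.410 = 4.920 mg/L.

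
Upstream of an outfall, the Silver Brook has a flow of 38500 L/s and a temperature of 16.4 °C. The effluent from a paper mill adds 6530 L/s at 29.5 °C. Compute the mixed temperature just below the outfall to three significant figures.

Flow-weighted mixing: C = (Q_r C_r + Q_w C_w)/(Q_r + Q_w)
= (38500×16.4 + 6530×29.5)/(38500 + 6530) = 824000/45030 = 18.30 °C.

18.3 °C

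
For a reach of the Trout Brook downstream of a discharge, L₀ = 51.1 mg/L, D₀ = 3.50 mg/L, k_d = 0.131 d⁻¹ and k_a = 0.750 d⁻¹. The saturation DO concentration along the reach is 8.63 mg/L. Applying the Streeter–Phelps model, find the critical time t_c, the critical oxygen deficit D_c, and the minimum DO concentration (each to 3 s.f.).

t_c = [1/(k_a−k_d)] ln[(k_a/k_d)(1 − D₀(k_a−k_d)/(k_d L₀))]
= [1/(0.750−0.131)] ln[(0.750/0.131)(1 − 3.50×0.6190/(0.131×51.1))]
= (1/0.6190) ln[5.725 × 0.6764] = 1.616 × ln(3.872) = 1.616 × 1.354 = 2.187 d.
L(t_c) = L₀ e^(−k_d t_c) = 51.1 × 0.7509 = 38.37 mg/L, and at the critical point k_a D_c = k_d L, so D_c = (0.131/0.750) × 38.37 = 6.702 mg/L.
Minimum DO = C_s − D_c = 8.63 − 6.702 = 1.928 mg/L.

t_c ≈ 2.19 d; D_c ≈ 6.70 mg/L; min DO ≈ 1.93 mg/L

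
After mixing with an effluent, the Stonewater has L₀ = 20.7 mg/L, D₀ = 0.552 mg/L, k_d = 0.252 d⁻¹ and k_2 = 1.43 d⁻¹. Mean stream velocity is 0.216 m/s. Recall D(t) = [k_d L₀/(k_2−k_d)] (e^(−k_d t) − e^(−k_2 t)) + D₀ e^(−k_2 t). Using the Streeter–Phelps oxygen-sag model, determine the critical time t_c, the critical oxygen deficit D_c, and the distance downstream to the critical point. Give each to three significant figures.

t_c = [1/(k_2−k_d)] ln[(k_2/k_d)(1 − D₀(k_2−k_d)/(k_d L₀))]
= [1/(1.43−0.252)] ln[(1.43/0.252)(1 − 0.552×1.178/(0.252×20.7))]
= (1/1.178) ln[5.675 × 0.8753] = 0.8489 × ln(4.967) = 0.8489 × 1.603 = 1.361 d.
D_c = (k_d/k_2) L₀ e^(−k_d t_c) = (0.252/1.43) × 20.7 × e^(−0.252×1.361) = 0.1762 × 20.7 × 0.7097 = 2.589 mg/L.
x_c = v t_c = 0.216 m/s × 1.361 d × 86400 s/d = 25390 m ≈ 25.4 km.

t_c ≈ 1.36 d; D_c ≈ 2.59 mg/L; x_c ≈ 25.4 km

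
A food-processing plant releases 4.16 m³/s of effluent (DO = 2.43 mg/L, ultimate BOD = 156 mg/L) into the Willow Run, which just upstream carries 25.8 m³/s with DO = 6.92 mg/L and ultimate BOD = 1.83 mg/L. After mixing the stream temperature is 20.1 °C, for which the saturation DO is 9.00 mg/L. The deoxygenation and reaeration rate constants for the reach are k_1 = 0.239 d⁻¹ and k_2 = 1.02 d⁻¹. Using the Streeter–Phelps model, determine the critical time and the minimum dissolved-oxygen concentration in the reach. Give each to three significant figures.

Mixed DO = (25.8×6.92 + 4.16×2.43)/(25.8+4.16) = 188.6/29.96 = 6.297 mg/L.
Mixed L₀ = (25.8×1.83 + 4.16×156)/(29.96) = 696.2/29.96 = 23.24 mg/L.
Initial deficit D₀ = C_s − DO₀ = 9.00 − 6.297 = 2.703 mg/L.
t_c = (1/0.7810) ln[(1.02/0.239)(1 − 2.703×0.7810/(0.239×23.24))] = 1.280 × ln(2.645) = 1.246 d.
D_c = (0.239/1.02) × 23.24 × e^(−0.239×1.246) = 0.2343 × 23.24 × 0.7425 = 4.043 mg/L.
Minimum DO = 9.00 − 4.043 = 4.957 mg/L.

t_c ≈ 1.25 d; minimum DO ≈ 4.96 mg/L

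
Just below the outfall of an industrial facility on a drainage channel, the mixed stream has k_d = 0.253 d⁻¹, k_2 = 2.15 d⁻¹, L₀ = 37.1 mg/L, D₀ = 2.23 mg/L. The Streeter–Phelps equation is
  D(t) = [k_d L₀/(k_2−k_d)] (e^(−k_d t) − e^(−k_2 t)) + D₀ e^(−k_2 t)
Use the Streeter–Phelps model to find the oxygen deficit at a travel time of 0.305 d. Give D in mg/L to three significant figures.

D ≈ 3.17 mg/L

k_d L₀/(k_2−k_d) = 0.253×37.1/(2.15−0.253) = 9.386/1.897 = 4.948 mg/L.
e^(−k_d t) = e^(−0.253×0.3050) = 0.9257; e^(−k_2 t) = e^(−2.15×0.3050) = 0.5191.
D = 4.948 × (0.9257 − 0.5191) + 2.23 × 0.5191 = 2.012 + 1.157 = 3.170 mg/L.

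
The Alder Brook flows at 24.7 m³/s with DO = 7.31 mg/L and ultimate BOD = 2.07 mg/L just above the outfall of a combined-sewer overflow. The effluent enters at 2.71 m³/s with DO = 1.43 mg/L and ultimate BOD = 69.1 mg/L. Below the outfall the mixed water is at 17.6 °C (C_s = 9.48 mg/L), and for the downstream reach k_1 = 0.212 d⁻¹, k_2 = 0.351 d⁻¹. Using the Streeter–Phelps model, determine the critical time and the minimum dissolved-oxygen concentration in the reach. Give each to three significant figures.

Mixed DO = (24.7×7.31 + 2.71×1.43)/(24.7+2.71) = 184.4/27.41 = 6.729 mg/L.
Mixed L₀ = (24.7×2.07 + 2.71×69.1)/(27.41) = 238.4/27.41 = 8.697 mg/L.
Initial deficit D₀ = C_s − DO₀ = 9.48 − 6.729 = 2.751 mg/L.
t_c = (1/0.1390) ln[(0.351/0.212)(1 − 2.751×0.1390/(0.212×8.697))] = 7.194 × ln(1.312) = 1.955 d.
D_c = (0.212/0.351) × 8.697 × e^(−0.212×1.955) = 0.6040 × 8.697 × 0.6607 = 3.471 mg/L.
Minimum DO = 9.48 − 3.471 = 6.009 mg/L.

t_c ≈ 1.95 d; minimum DO ≈ 6.01 mg/L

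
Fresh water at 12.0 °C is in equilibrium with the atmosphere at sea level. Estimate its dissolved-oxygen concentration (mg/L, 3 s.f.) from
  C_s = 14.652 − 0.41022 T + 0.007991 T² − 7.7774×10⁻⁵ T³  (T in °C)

C_s ≈ 10.7 mg/L

C_s = 14.652 − 0.41022×12.0 + 0.007991×12.0² − 7.7774×10⁻⁵×12.0³ = 10.75 mg/L.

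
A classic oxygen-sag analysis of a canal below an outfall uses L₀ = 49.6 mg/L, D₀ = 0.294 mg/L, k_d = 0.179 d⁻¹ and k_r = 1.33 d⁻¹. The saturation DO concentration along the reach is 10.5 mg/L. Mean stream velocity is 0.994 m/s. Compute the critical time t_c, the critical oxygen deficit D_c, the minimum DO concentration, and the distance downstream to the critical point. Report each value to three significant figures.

t_c ≈ 1.71 d; D_c ≈ 4.92 mg/L; min DO ≈ 5.58 mg/L; x_c ≈ 147 km

At the critical point dD/dt = 0, so k_d L₀ e^(−k_d t) = k_r D. Substituting D(t) from the Streeter–Phelps equation and solving for t gives
t_c = ln[(k_r/k_d)(1 − D₀(k_r−k_d)/(k_d L₀))] / (k_r−k_d).
Here k_r−k_d = 1.151 d⁻¹ and 1 − D₀(k_r−k_d)/(k_d L₀) = 1 − 0.294×1.151/(0.179×49.6) = 0.9619, so
t_c = ln(7.430 × 0.9619) / 1.151 = 1.967 / 1.151 = 1.709 d.
D_c = (k_d/k_r) L₀ e^(−k_d t_c) = (0.179/1.33) × 49.6 × e^(−0.179×1.709) = 0.1346 × 49.6 × 0.7365 = 4.916 mg/L.
Minimum DO = C_s − D_c = 10.5 − 4.916 = 5.584 mg/L.
x_c = v t_c = 0.994 m/s × 1.709 d × 86400 s/d = 146700 m ≈ 147 km.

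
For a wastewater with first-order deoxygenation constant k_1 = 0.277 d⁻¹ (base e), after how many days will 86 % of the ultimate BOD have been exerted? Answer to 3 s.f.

y/L₀ = 1 − e^(−k_1 t) = 0.86 ⇒ e^(−k_1 t) = 0.140
t = −ln(0.140) / 0.277 = 1.966 / 0.277 = 7.098 d.

t ≈ 7.10 d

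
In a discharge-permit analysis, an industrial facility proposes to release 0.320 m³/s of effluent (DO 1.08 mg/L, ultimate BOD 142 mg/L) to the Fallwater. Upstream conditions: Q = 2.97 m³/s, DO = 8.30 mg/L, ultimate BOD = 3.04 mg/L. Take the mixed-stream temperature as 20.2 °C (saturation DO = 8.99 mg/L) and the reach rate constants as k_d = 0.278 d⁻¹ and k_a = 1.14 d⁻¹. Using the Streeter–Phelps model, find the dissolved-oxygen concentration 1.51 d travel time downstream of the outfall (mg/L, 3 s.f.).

Mixed DO = (2.97×8.30 + 0.320×1.08)/(2.97+0.320) = 25.00/3.290 = 7.598 mg/L.
Mixed L₀ = (2.97×3.04 + 0.320×142)/(3.290) = 54.47/3.290 = 16.56 mg/L.
Initial deficit D₀ = C_s − DO₀ = 8.99 − 7.598 = 1.392 mg/L.
D(1.51) = [0.278×16.56/(1.14−0.278)](e^(−0.278×1.51) − e^(−1.14×1.51)) + 1.392 e^(−1.14×1.51)
= 5.339 × (0.6572 − 0.1788) + 1.392 × 0.1788 = 2.803 mg/L.
DO = 8.99 − 2.803 = 6.187 mg/L.

DO ≈ 6.19 mg/L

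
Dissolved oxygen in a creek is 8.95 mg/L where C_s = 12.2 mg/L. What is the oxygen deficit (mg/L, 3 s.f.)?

D ≈ 3.25 mg/L

D = C_s − C = 12.2 − 8.95 = 3.25 mg/L.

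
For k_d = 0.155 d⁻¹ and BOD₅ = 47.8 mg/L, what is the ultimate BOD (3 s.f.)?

L₀ ≈ 88.6 mg/L

BOD₅ = L₀(1 − e^(−5k_d)) ⇒ L₀ = BOD₅ / (1 − e^(−5×0.155))
= 47.8 / (1 − 0.4607) = 47.8 / 0.5393 = 88.63 mg/L.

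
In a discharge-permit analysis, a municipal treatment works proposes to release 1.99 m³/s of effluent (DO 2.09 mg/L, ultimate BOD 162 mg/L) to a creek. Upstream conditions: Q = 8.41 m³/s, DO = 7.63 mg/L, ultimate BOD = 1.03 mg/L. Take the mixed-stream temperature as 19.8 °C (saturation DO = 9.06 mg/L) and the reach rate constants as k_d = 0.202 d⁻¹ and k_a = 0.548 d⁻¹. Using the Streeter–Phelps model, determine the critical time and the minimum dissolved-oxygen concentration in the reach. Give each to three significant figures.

Mixed DO = (8.41×7.63 + 1.99×2.09)/(8.41+1.99) = 68.33/10.40 = 6.570 mg/L.
Mixed L₀ = (8.41×1.03 + 1.99×162)/(10.40) = 331.0/10.40 = 31.83 mg/L.
Initial deficit D₀ = C_s − DO₀ = 9.06 − 6.570 = 2.490 mg/L.
t_c = (1/0.3460) ln[(0.548/0.202)(1 − 2.490×0.3460/(0.202×31.83))] = 2.890 × ln(2.349) = 2.469 d.
D_c = (0.202/0.548) × 31.83 × e^(−0.202×2.469) = 0.3686 × 31.83 × 0.6073 = 7.126 mg/L.
Minimum DO = 9.06 − 7.126 = 1.934 mg/L.

t_c ≈ 2.47 d; minimum DO ≈ 1.93 mg/L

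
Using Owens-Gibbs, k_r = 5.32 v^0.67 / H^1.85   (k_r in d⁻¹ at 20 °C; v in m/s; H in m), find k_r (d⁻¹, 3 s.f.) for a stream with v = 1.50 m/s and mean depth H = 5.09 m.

k_r ≈ 0.344 d⁻¹

k_r = 5.32 × 1.50^0.67 / 5.09^1.85 = 5.32 × 1.312 / 20.30 = 0.3439 d⁻¹.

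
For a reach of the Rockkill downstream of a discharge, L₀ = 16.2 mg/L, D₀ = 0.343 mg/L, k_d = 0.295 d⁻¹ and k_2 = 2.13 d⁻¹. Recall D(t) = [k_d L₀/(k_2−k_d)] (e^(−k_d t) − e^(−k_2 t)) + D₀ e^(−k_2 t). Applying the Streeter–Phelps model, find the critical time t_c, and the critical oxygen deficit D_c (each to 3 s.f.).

t_c ≈ 1.00 d; D_c ≈ 1.67 mg/L

At the critical point dD/dt = 0, so k_d L₀ e^(−k_d t) = k_2 D. Substituting D(t) from the Streeter–Phelps equation and solving for t gives
t_c = ln[(k_2/k_d)(1 − D₀(k_2−k_d)/(k_d L₀))] / (k_2−k_d).
Here k_2−k_d = 1.835 d⁻¹ and 1 − D₀(k_2−k_d)/(k_d L₀) = 1 − 0.343×1.835/(0.295×16.2) = 0.8683, so
t_c = ln(7.220 × 0.8683) / 1.835 = 1.836 / 1.835 = 1.000 d.
L(t_c) = L₀ e^(−k_d t_c) = 16.2 × 0.7445 = 12.06 mg/L, and at the critical point k_2 D_c = k_d L, so D_c = (0.295/2.13) × 12.06 = 1.670 mg/L.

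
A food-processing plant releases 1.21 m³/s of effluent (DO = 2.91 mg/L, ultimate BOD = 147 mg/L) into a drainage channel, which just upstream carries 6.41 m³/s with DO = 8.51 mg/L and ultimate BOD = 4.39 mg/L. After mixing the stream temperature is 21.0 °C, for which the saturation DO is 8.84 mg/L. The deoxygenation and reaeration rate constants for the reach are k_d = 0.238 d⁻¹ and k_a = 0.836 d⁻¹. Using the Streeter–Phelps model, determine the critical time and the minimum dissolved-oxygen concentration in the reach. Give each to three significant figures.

t_c ≈ 1.90 d; minimum DO ≈ 3.94 mg/L

Mixed DO = (6.41×8.51 + 1.21×2.91)/(6.41+1.21) = 58.07/7.620 = 7.621 mg/L.
Mixed L₀ = (6.41×4.39 + 1.21×147)/(7.620) = 206.0/7.620 = 27.04 mg/L.
Initial deficit D₀ = C_s − DO₀ = 8.84 − 7.621 = 1.219 mg/L.
t_c = (1/0.5980) ln[(0.836/0.238)(1 − 1.219×0.5980/(0.238×27.04))] = 1.672 × ln(3.115) = 1.900 d.
D_c = (0.238/0.836) × 27.04 × e^(−0.238×1.900) = 0.2847 × 27.04 × 0.6363 = 4.897 mg/L.
Minimum DO = 8.84 − 4.897 = 3.943 mg/L.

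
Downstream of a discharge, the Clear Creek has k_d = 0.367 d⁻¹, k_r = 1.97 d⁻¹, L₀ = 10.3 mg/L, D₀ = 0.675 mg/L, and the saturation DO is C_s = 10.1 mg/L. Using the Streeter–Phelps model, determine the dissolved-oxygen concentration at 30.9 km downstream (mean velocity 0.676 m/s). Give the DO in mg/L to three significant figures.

DO ≈ 8.75 mg/L

Travel time t = x/v = 30.9 km / (0.676 m/s) = 30900 m / 0.676 m/s = 45710 s = 0.5291 d.
k_d L₀/(k_r−k_d) = 0.367×10.3/(1.97−0.367) = 3.780/1.603 = 2.358 mg/L.
e^(−k_d t) = e^(−0.367×0.5291) = 0.8235; e^(−k_r t) = e^(−1.97×0.5291) = 0.3527.
D = 2.358 × (0.8235 − 0.3527) + 0.675 × 0.3527 = 1.110 + 0.2381 = 1.348 mg/L.
DO = C_s − D = 10.1 − 1.348 = 8.752 mg/L.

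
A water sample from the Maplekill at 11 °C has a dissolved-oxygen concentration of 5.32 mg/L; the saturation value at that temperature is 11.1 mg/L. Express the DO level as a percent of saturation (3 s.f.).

47.9 % saturation

% saturation = C/C_s × 100 = 5.32/11.1 × 100 = 47.9 %.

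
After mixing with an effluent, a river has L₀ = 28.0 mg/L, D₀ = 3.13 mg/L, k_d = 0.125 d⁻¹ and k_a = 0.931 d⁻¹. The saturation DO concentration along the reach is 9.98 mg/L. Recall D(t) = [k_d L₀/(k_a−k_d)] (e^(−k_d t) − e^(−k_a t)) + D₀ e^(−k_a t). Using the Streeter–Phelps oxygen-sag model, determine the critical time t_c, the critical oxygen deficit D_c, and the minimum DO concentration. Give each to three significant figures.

t_c ≈ 0.908 d; D_c ≈ 3.36 mg/L; min DO ≈ 6.62 mg/L

t_c = [1/(k_a−k_d)] ln[(k_a/k_d)(1 − D₀(k_a−k_d)/(k_d L₀))]
= [1/(0.931−0.125)] ln[(0.931/0.125)(1 − 3.13×0.8060/(0.125×28.0))]
= (1/0.8060) ln[7.448 × 0.2792] = 1.241 × ln(2.080) = 1.241 × 0.7321 = 0.9084 d.
L(t_c) = L₀ e^(−k_d t_c) = 28.0 × 0.8927 = 24.99 mg/L, and at the critical point k_a D_c = k_d L, so D_c = (0.125/0.931) × 24.99 = 3.356 mg/L.
Minimum DO = C_s − D_c = 9.98 − 3.356 = 6.624 mg/L.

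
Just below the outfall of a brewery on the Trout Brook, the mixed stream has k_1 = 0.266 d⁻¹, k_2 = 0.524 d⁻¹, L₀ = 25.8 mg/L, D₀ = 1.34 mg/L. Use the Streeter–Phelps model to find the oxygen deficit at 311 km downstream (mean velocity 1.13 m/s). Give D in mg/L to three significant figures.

D ≈ 6.64 mg/L

Travel time t = x/v = 311 km / (1.13 m/s) = 311000 m / 1.13 m/s = 275200 s = 3.185 d.
k_1 L₀/(k_2−k_1) = 0.266×25.8/(0.524−0.266) = 6.863/0.2580 = 26.60 mg/L.
e^(−k_1 t) = e^(−0.266×3.185) = 0.4286; e^(−k_2 t) = e^(−0.524×3.185) = 0.1884.
D = 26.60 × (0.4286 − 0.1884) + 1.34 × 0.1884 = 6.388 + 0.2525 = 6.641 mg/L.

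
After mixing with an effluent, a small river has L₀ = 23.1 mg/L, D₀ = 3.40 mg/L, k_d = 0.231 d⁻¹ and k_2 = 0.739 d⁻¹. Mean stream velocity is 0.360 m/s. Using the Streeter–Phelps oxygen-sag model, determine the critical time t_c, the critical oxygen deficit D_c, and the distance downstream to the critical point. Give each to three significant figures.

t_c ≈ 1.52 d; D_c ≈ 5.08 mg/L; x_c ≈ 47.3 km

With k_2/k_d = 3.199 and 1 − D₀(k_2−k_d)/(k_d L₀) = 0.6763,
t_c = ln(3.199 × 0.6763) / (0.739 − 0.231) = ln(2.164) / 0.5080 = 0.7718/0.5080 = 1.519 d.
L(t_c) = L₀ e^(−k_d t_c) = 23.1 × 0.7040 = 16.26 mg/L, and at the critical point k_2 D_c = k_d L, so D_c = (0.231/0.739) × 16.26 = 5.084 mg/L.
x_c = v t_c = 0.360 m/s × 1.519 d × 86400 s/d = 47260 m ≈ 47.3 km.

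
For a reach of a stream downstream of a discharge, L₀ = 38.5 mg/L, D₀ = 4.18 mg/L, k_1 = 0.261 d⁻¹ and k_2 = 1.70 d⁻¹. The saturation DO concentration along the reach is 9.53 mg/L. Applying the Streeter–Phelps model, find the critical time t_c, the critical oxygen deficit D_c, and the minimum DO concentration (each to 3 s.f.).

At the critical point dD/dt = 0, so k_1 L₀ e^(−k_1 t) = k_2 D. Substituting D(t) from the Streeter–Phelps equation and solving for t gives
t_c = ln[(k_2/k_1)(1 − D₀(k_2−k_1)/(k_1 L₀))] / (k_2−k_1).
Here k_2−k_1 = 1.439 d⁻¹ and 1 − D₀(k_2−k_1)/(k_1 L₀) = 1 − 4.18×1.439/(0.261×38.5) = 0.4014, so
t_c = ln(6.513 × 0.4014) / 1.439 = 0.9611 / 1.439 = 0.6679 d.
L(t_c) = L₀ e^(−k_1 t_c) = 38.5 × 0.8400 = 32.34 mg/L, and at the critical point k_2 D_c = k_1 L, so D_c = (0.261/1.70) × 32.34 = 4.965 mg/L.
Minimum DO = C_s − D_c = 9.53 − 4.965 = 4.565 mg/L.

t_c ≈ 0.668 d; D_c ≈ 4.97 mg/L; min DO ≈ 4.56 mg/L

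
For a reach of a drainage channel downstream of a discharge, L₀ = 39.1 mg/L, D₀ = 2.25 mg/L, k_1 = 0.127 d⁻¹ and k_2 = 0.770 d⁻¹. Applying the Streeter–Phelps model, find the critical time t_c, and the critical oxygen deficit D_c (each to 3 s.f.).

t_c = [1/(k_2−k_1)] ln[(k_2/k_1)(1 − D₀(k_2−k_1)/(k_1 L₀))]
= [1/(0.770−0.127)] ln[(0.770/0.127)(1 − 2.25×0.6430/(0.127×39.1))]
= (1/0.6430) ln[6.063 × 0.7087] = 1.555 × ln(4.297) = 1.555 × 1.458 = 2.267 d.
D_c = (k_1/k_2) L₀ e^(−k_1 t_c) = (0.127/0.770) × 39.1 × e^(−0.127×2.267) = 0.1649 × 39.1 × 0.7498 = 4.835 mg/L.

t_c ≈ 2.27 d; D_c ≈ 4.84 mg/L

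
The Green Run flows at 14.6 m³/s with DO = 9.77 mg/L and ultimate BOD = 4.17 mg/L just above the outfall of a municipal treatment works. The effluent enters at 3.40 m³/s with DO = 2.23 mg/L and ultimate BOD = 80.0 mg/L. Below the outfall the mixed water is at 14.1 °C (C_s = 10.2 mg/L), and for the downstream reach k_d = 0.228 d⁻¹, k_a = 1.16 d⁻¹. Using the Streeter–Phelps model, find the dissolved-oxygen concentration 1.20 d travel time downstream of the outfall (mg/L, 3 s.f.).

DO ≈ 7.42 mg/L

Mixed DO = (14.6×9.77 + 3.40×2.23)/(14.6+3.40) = 150.2/18.00 = 8.346 mg/L.
Mixed L₀ = (14.6×4.17 + 3.40×80.0)/(18.00) = 332.9/18.00 = 18.49 mg/L.
Initial deficit D₀ = C_s − DO₀ = 10.2 − 8.346 = 1.854 mg/L.
D(1.20) = [0.228×18.49/(1.16−0.228)](e^(−0.228×1.20) − e^(−1.16×1.20)) + 1.854 e^(−1.16×1.20)
= 4.524 × (0.7606 − 0.2486) + 1.854 × 0.2486 = 2.778 mg/L.
DO = 10.2 − 2.778 = 7.422 mg/L.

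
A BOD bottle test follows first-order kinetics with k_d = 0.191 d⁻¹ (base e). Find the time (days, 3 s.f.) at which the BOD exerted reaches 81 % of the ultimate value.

t ≈ 8.69 d

y/L₀ = 1 − e^(−k_d t) = 0.81 ⇒ e^(−k_d t) = 0.190
t = −ln(0.190) / 0.191 = 1.661 / 0.191 = 8.695 d.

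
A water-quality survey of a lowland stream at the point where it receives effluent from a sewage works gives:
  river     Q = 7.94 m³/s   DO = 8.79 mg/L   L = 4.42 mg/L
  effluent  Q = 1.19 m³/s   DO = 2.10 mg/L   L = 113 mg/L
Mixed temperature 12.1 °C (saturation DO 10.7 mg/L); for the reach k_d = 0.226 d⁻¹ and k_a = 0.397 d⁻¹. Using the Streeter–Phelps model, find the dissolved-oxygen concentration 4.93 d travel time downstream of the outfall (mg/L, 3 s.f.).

Mixed DO = (7.94×8.79 + 1.19×2.10)/(7.94+1.19) = 72.29/9.130 = 7.918 mg/L.
Mixed L₀ = (7.94×4.42 + 1.19×113)/(9.130) = 169.6/9.130 = 18.57 mg/L.
Initial deficit D₀ = C_s − DO₀ = 10.7 − 7.918 = 2.782 mg/L.
D(4.93) = [0.226×18.57/(0.397−0.226)](e^(−0.226×4.93) − e^(−0.397×4.93)) + 2.782 e^(−0.397×4.93)
= 24.55 × (0.3282 − 0.1413) + 2.782 × 0.1413 = 4.981 mg/L.
DO = 10.7 − 4.981 = 5.719 mg/L.

DO ≈ 5.72 mg/L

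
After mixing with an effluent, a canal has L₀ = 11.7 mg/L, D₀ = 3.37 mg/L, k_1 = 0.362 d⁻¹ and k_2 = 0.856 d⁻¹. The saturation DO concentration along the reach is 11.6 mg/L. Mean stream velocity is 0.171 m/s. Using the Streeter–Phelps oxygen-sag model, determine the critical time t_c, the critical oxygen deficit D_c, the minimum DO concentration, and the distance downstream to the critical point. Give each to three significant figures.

t_c = [1/(k_2−k_1)] ln[(k_2/k_1)(1 − D₀(k_2−k_1)/(k_1 L₀))]
= [1/(0.856−0.362)] ln[(0.856/0.362)(1 − 3.37×0.4940/(0.362×11.7))]
= (1/0.4940) ln[2.365 × 0.6069] = 2.024 × ln(1.435) = 2.024 × 0.3613 = 0.7314 d.
L(t_c) = L₀ e^(−k_1 t_c) = 11.7 × 0.7674 = 8.979 mg/L, and at the critical point k_2 D_c = k_1 L, so D_c = (0.362/0.856) × 8.979 = 3.797 mg/L.
Minimum DO = C_s − D_c = 11.6 − 3.797 = 7.803 mg/L.
x_c = v t_c = 0.171 m/s × 0.7314 d × 86400 s/d = 10810 m ≈ 10.8 km.

t_c ≈ 0.731 d; D_c ≈ 3.80 mg/L; min DO ≈ 7.80 mg/L; x_c ≈ 10.8 km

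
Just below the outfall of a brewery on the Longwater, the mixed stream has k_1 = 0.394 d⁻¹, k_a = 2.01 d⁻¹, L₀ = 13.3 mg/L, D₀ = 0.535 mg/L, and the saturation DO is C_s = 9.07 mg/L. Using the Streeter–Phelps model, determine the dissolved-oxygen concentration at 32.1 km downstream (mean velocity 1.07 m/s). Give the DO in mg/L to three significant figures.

DO ≈ 7.59 mg/L

Travel time t = x/v = 32.1 km / (1.07 m/s) = 32100 m / 1.07 m/s = 30000 s = 0.3472 d.
k_1 L₀/(k_a−k_1) = 0.394×13.3/(2.01−0.394) = 5.240/1.616 = 3.243 mg/L.
e^(−k_1 t) = e^(−0.394×0.3472) = 0.8721; e^(−k_a t) = e^(−2.01×0.3472) = 0.4976.
D = 3.243 × (0.8721 − 0.4976) + 0.535 × 0.4976 = 1.214 + 0.2662 = 1.481 mg/L.
DO = C_s − D = 9.07 − 1.481 = 7.589 mg/L.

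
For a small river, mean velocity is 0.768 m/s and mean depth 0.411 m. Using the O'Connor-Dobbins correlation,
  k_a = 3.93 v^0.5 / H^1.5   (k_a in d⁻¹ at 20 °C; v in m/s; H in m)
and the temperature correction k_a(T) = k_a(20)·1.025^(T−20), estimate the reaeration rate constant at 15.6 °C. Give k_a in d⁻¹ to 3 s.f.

k_a(20) = 3.93 × 0.768^0.5 / 0.411^1.5 = 3.93 × 0.8764 / 0.2635 = 13.07 d⁻¹.
k_a(15.6) = 13.07 × 1.025^(15.6−20) = 13.07 × 0.8970 = 11.73 d⁻¹.

k_a ≈ 11.7 d⁻¹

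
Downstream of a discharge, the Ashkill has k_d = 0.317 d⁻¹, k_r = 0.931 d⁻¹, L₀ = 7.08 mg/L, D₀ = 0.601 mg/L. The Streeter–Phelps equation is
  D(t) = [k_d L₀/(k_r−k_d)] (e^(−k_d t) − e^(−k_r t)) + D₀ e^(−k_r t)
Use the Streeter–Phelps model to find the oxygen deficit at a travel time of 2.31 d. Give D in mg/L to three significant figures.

D ≈ 1.40 mg/L

k_d L₀/(k_r−k_d) = 0.317×7.08/(0.931−0.317) = 2.244/0.6140 = 3.655 mg/L.
e^(−k_d t) = e^(−0.317×2.310) = 0.4808; e^(−k_r t) = e^(−0.931×2.310) = 0.1164.
D = 3.655 × (0.4808 − 0.1164) + 0.601 × 0.1164 = 1.332 + 0.06996 = 1.402 mg/L.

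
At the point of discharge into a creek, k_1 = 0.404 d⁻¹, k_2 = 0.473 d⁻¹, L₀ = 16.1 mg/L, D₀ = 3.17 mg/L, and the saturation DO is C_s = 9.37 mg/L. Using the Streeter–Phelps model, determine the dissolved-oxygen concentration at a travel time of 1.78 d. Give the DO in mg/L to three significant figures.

k_1 L₀/(k_2−k_1) = 0.404×16.1/(0.473−0.404) = 6.504/0.06900 = 94.27 mg/L.
e^(−k_1 t) = e^(−0.404×1.780) = 0.4872; e^(−k_2 t) = e^(−0.473×1.780) = 0.4309.
D = 94.27 × (0.4872 − 0.4309) + 3.17 × 0.4309 = 5.308 + 1.366 = 6.674 mg/L.
DO = C_s − D = 9.37 − 6.674 = 2.696 mg/L.

DO ≈ 2.70 mg/L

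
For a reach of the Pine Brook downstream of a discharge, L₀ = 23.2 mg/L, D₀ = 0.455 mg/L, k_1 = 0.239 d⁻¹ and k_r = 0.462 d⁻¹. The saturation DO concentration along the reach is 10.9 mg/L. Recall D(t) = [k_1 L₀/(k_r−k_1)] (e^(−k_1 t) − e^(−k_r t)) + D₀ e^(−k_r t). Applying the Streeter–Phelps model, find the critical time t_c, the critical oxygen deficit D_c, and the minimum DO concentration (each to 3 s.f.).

t_c ≈ 2.87 d; D_c ≈ 6.04 mg/L; min DO ≈ 4.86 mg/L

t_c = [1/(k_r−k_1)] ln[(k_r/k_1)(1 − D₀(k_r−k_1)/(k_1 L₀))]
= [1/(0.462−0.239)] ln[(0.462/0.239)(1 − 0.455×0.2230/(0.239×23.2))]
= (1/0.2230) ln[1.933 × 0.9817] = 4.484 × ln(1.898) = 4.484 × 0.6406 = 2.873 d.
L(t_c) = L₀ e^(−k_1 t_c) = 23.2 × 0.5033 = 11.68 mg/L, and at the critical point k_r D_c = k_1 L, so D_c = (0.239/0.462) × 11.68 = 6.040 mg/L.
Minimum DO = C_s − D_c = 10.9 − 6.040 = 4.860 mg/L.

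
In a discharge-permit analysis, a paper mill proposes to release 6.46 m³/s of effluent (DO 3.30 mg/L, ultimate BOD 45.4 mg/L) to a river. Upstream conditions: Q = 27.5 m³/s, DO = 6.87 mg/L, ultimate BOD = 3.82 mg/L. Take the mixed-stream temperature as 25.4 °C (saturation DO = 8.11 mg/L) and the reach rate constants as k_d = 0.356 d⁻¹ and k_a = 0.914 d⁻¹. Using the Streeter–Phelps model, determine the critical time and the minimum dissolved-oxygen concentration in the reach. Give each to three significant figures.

t_c ≈ 1.16 d; minimum DO ≈ 5.09 mg/L

Mixed DO = (27.5×6.87 + 6.46×3.30)/(27.5+6.46) = 210.2/33.96 = 6.191 mg/L.
Mixed L₀ = (27.5×3.82 + 6.46×45.4)/(33.96) = 398.3/33.96 = 11.73 mg/L.
Initial deficit D₀ = C_s − DO₀ = 8.11 − 6.191 = 1.919 mg/L.
t_c = (1/0.5580) ln[(0.914/0.356)(1 − 1.919×0.5580/(0.356×11.73))] = 1.792 × ln(1.909) = 1.159 d.
D_c = (0.356/0.914) × 11.73 × e^(−0.356×1.159) = 0.3895 × 11.73 × 0.6620 = 3.024 mg/L.
Minimum DO = 8.11 − 3.024 = 5.086 mg/L.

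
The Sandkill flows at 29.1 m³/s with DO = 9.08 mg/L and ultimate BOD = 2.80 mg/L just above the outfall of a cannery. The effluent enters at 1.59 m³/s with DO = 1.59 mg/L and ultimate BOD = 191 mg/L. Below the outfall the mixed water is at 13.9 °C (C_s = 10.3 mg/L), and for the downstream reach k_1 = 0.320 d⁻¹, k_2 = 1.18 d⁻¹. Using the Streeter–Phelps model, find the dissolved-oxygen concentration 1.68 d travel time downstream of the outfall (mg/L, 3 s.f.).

Mixed DO = (29.1×9.08 + 1.59×1.59)/(29.1+1.59) = 266.8/30.69 = 8.692 mg/L.
Mixed L₀ = (29.1×2.80 + 1.59×191)/(30.69) = 385.2/30.69 = 12.55 mg/L.
Initial deficit D₀ = C_s − DO₀ = 10.3 − 8.692 = 1.608 mg/L.
D(1.68) = [0.320×12.55/(1.18−0.320)](e^(−0.320×1.68) − e^(−1.18×1.68)) + 1.608 e^(−1.18×1.68)
= 4.670 × (0.5841 − 0.1377) + 1.608 × 0.1377 = 2.306 mg/L.
DO = 10.3 − 2.306 = 7.994 mg/L.

DO ≈ 7.99 mg/L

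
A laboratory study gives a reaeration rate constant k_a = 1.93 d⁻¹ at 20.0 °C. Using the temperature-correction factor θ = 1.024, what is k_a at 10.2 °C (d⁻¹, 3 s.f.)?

k_a ≈ 1.53 d⁻¹

k_a(T₂) = k_a(T₁) · θ^(T₂−T₁) = 1.93 × 1.024^(10.2−20.0)
= 1.93 × 1.024^-9.80 = 1.93 × 0.7926 = 1.530 d⁻¹.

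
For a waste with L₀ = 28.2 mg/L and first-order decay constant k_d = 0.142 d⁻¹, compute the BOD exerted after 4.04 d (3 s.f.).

y ≈ 12.3 mg/L

y_t = L₀(1 − e^(−k_d t)) = 28.2 × (1 − e^(−0.142×4.04))
= 28.2 × (1 − 0.5634) = 28.2 × 0.4366 = 12.31 mg/L.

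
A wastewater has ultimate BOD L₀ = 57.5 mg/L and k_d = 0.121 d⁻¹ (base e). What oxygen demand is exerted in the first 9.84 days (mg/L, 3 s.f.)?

y_t = L₀(1 − e^(−k_d t)) = 57.5 × (1 − e^(−0.121×9.84))
= 57.5 × (1 − 0.3040) = 57.5 × 0.6960 = 40.02 mg/L.

y ≈ 40.0 mg/L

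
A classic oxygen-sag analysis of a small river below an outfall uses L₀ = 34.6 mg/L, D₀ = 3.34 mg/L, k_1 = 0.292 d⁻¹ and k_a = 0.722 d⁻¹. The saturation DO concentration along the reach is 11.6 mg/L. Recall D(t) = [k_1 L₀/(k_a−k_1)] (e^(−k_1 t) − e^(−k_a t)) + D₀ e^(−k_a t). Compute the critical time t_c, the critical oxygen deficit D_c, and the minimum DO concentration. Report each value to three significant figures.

t_c ≈ 1.75 d; D_c ≈ 8.40 mg/L; min DO ≈ 3.20 mg/L

At the critical point dD/dt = 0, so k_1 L₀ e^(−k_1 t) = k_a D. Substituting D(t) from the Streeter–Phelps equation and solving for t gives
t_c = ln[(k_a/k_1)(1 − D₀(k_a−k_1)/(k_1 L₀))] / (k_a−k_1).
Here k_a−k_1 = 0.4300 d⁻¹ and 1 − D₀(k_a−k_1)/(k_1 L₀) = 1 − 3.34×0.4300/(0.292×34.6) = 0.8578, so
t_c = ln(2.473 × 0.8578) / 0.4300 = 0.7519 / 0.4300 = 1.749 d.
D_c = (k_1/k_a) L₀ e^(−k_1 t_c) = (0.292/0.722) × 34.6 × e^(−0.292×1.749) = 0.4044 × 34.6 × 0.6001 = 8.398 mg/L.
Minimum DO = C_s − D_c = 11.6 − 8.398 = 3.202 mg/L.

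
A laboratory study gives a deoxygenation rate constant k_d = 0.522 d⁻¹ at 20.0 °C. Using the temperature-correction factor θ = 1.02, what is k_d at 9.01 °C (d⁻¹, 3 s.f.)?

k_d ≈ 0.420 d⁻¹

k_d(T₂) = k_d(T₁) · θ^(T₂−T₁) = 0.522 × 1.02^(9.01−20.0)
= 0.522 × 1.02^-11.0 = 0.522 × 0.8044 = 0.4199 d⁻¹.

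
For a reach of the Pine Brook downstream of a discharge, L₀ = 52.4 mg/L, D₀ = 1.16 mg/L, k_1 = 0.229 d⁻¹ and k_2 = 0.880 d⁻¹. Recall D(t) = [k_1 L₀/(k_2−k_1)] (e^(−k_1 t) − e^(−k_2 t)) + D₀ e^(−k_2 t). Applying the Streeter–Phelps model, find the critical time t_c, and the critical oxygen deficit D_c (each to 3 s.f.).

t_c = [1/(k_2−k_1)] ln[(k_2/k_1)(1 − D₀(k_2−k_1)/(k_1 L₀))]
= [1/(0.880−0.229)] ln[(0.880/0.229)(1 − 1.16×0.6510/(0.229×52.4))]
= (1/0.6510) ln[3.843 × 0.9371] = 1.536 × ln(3.601) = 1.536 × 1.281 = 1.968 d.
L(t_c) = L₀ e^(−k_1 t_c) = 52.4 × 0.6372 = 33.39 mg/L, and at the critical point k_2 D_c = k_1 L, so D_c = (0.229/0.880) × 33.39 = 8.689 mg/L.

t_c ≈ 1.97 d; D_c ≈ 8.69 mg/L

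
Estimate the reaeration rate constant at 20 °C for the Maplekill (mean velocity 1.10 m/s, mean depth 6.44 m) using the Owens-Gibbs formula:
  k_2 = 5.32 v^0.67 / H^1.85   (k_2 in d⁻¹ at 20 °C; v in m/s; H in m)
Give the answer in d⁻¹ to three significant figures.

k_2 ≈ 0.181 d⁻¹

k_2 = 5.32 × 1.10^0.67 / 6.44^1.85 = 5.32 × 1.066 / 31.36 = 0.1808 d⁻¹.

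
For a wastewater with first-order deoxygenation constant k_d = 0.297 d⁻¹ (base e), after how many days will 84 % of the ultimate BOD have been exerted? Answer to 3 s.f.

y/L₀ = 1 − e^(−k_d t) = 0.84 ⇒ e^(−k_d t) = 0.160
t = −ln(0.160) / 0.297 = 1.833 / 0.297 = 6.170 d.

t ≈ 6.17 d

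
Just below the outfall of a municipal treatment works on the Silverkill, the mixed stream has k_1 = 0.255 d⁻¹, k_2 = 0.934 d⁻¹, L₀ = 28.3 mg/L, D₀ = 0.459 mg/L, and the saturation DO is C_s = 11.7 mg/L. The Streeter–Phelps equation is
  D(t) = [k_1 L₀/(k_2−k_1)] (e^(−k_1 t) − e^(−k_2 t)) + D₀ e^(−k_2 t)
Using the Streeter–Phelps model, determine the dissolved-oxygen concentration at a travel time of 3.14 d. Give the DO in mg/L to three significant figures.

k_1 L₀/(k_2−k_1) = 0.255×28.3/(0.934−0.255) = 7.216/0.6790 = 10.63 mg/L.
e^(−k_1 t) = e^(−0.255×3.140) = 0.4490; e^(−k_2 t) = e^(−0.934×3.140) = 0.05325.
D = 10.63 × (0.4490 − 0.05325) + 0.459 × 0.05325 = 4.206 + 0.02444 = 4.231 mg/L.
DO = C_s − D = 11.7 − 4.231 = 7.469 mg/L.

DO ≈ 7.47 mg/L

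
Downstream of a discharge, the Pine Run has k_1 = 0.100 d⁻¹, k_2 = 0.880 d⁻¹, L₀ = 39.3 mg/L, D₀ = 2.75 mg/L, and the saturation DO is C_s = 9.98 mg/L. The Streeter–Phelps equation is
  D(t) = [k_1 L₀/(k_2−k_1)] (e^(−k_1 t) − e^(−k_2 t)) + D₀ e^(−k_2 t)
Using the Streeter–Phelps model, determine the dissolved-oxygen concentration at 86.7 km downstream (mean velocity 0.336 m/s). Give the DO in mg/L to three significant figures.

DO ≈ 6.41 mg/L

Travel time t = x/v = 86.7 km / (0.336 m/s) = 86700 m / 0.336 m/s = 258000 s = 2.987 d.
k_1 L₀/(k_2−k_1) = 0.100×39.3/(0.880−0.100) = 3.930/0.7800 = 5.038 mg/L.
e^(−k_1 t) = e^(−0.100×2.987) = 0.7418; e^(−k_2 t) = e^(−0.880×2.987) = 0.07221.
D = 5.038 × (0.7418 − 0.07221) + 2.75 × 0.07221 = 3.374 + 0.1986 = 3.572 mg/L.
DO = C_s − D = 9.98 − 3.572 = 6.408 mg/L.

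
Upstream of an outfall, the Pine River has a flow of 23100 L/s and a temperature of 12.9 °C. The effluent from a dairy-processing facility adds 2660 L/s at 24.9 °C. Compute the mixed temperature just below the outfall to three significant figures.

14.1 °C

Flow-weighted mixing: C = (Q_r C_r + Q_w C_w)/(Q_r + Q_w)
= (23100×12.9 + 2660×24.9)/(23100 + 2660) = 364200/25760 = 14.14 °C.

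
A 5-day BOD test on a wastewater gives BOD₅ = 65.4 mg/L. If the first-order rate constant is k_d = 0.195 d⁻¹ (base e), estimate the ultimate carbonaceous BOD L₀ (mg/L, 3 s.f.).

BOD₅ = L₀(1 − e^(−5k_d)) ⇒ L₀ = BOD₅ / (1 − e^(−5×0.195))
= 65.4 / (1 − 0.3772) = 65.4 / 0.6228 = 105.0 mg/L.

L₀ ≈ 105 mg/L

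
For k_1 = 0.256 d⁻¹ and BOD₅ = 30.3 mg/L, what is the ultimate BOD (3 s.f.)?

BOD₅ = L₀(1 − e^(−5k_1)) ⇒ L₀ = BOD₅ / (1 − e^(−5×0.256))
= 30.3 / (1 − 0.2780) = 30.3 / 0.7220 = 41.97 mg/L.

L₀ ≈ 42.0 mg/L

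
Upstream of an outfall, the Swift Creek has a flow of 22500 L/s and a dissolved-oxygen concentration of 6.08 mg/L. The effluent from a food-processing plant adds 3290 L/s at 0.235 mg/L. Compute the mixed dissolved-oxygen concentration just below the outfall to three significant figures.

5.33 mg/L

Flow-weighted mixing: C = (Q_r C_r + Q_w C_w)/(Q_r + Q_w)
= (22500×6.08 + 3290×0.235)/(22500 + 3290) = 137600/25790 = 5.334 mg/L.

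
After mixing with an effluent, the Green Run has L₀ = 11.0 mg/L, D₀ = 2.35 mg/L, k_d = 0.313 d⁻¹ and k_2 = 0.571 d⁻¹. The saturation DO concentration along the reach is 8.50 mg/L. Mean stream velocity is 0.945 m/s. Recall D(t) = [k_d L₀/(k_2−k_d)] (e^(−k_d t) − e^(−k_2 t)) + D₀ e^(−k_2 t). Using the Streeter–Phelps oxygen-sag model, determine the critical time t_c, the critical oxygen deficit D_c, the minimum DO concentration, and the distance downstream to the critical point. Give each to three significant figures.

t_c ≈ 1.58 d; D_c ≈ 3.68 mg/L; min DO ≈ 4.82 mg/L; x_c ≈ 129 km

With k_2/k_d = 1.824 and 1 − D₀(k_2−k_d)/(k_d L₀) = 0.8239,
t_c = ln(1.824 × 0.8239) / (0.571 − 0.313) = ln(1.503) / 0.2580 = 0.4075/0.2580 = 1.579 d.
L(t_c) = L₀ e^(−k_d t_c) = 11.0 × 0.6100 = 6.710 mg/L, and at the critical point k_2 D_c = k_d L, so D_c = (0.313/0.571) × 6.710 = 3.678 mg/L.
Minimum DO = C_s − D_c = 8.50 − 3.678 = 4.822 mg/L.
x_c = v t_c = 0.945 m/s × 1.579 d × 86400 s/d = 129000 m ≈ 129 km.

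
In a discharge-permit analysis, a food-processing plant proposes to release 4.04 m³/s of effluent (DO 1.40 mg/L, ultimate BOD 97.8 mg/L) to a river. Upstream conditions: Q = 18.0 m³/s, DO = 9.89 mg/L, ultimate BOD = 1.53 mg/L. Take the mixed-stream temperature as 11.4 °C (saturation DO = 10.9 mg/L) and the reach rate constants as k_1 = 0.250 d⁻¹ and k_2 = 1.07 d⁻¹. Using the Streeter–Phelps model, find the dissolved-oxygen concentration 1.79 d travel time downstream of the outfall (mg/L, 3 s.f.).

Mixed DO = (18.0×9.89 + 4.04×1.40)/(18.0+4.04) = 183.7/22.04 = 8.334 mg/L.
Mixed L₀ = (18.0×1.53 + 4.04×97.8)/(22.04) = 422.7/22.04 = 19.18 mg/L.
Initial deficit D₀ = C_s − DO₀ = 10.9 − 8.334 = 2.566 mg/L.
D(1.79) = [0.250×19.18/(1.07−0.250)](e^(−0.250×1.79) − e^(−1.07×1.79)) + 2.566 e^(−1.07×1.79)
= 5.847 × (0.6392 − 0.1473) + 2.566 × 0.1473 = 3.254 mg/L.
DO = 10.9 − 3.254 = 7.646 mg/L.

DO ≈ 7.65 mg/L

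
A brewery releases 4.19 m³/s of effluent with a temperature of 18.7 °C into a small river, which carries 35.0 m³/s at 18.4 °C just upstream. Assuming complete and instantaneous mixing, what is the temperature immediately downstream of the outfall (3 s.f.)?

18.4 °C

Flow-weighted mixing: C = (Q_r C_r + Q_w C_w)/(Q_r + Q_w)
= (35.0×18.4 + 4.19×18.7)/(35.0 + 4.19) = 722.4/39.19 = 18.43 °C.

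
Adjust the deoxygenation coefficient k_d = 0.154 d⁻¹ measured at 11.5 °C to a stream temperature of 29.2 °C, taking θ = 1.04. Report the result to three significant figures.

k_d ≈ 0.308 d⁻¹

k_d(T₂) = k_d(T₁) · θ^(T₂−T₁) = 0.154 × 1.04^(29.2−11.5)
= 0.154 × 1.04^17.7 = 0.154 × 2.002 = 0.3083 d⁻¹.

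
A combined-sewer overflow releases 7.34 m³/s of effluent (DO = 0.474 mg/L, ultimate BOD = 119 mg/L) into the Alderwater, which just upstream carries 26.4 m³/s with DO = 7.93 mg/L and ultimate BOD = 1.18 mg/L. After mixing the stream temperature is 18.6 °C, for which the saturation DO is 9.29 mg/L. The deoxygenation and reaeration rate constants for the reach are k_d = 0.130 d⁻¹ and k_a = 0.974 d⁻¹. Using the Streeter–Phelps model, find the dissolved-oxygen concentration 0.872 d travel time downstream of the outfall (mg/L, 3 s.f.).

Mixed DO = (26.4×7.93 + 7.34×0.474)/(26.4+7.34) = 212.8/33.74 = 6.308 mg/L.
Mixed L₀ = (26.4×1.18 + 7.34×119)/(33.74) = 904.6/33.74 = 26.81 mg/L.
Initial deficit D₀ = C_s − DO₀ = 9.29 − 6.308 = 2.982 mg/L.
D(0.872) = [0.130×26.81/(0.974−0.130)](e^(−0.130×0.872) − e^(−0.974×0.872)) + 2.982 e^(−0.974×0.872)
= 4.130 × (0.8928 − 0.4277) + 2.982 × 0.4277 = 3.196 mg/L.
DO = 9.29 − 3.196 = 6.094 mg/L.

DO ≈ 6.09 mg/L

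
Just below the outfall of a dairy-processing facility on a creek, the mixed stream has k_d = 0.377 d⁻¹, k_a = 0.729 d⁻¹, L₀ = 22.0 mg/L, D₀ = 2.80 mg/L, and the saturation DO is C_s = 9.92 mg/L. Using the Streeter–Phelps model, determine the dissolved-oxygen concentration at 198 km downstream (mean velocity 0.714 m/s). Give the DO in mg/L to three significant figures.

DO ≈ 4.89 mg/L

Travel time t = x/v = 198 km / (0.714 m/s) = 198000 m / 0.714 m/s = 277300 s = 3.210 d.
k_d L₀/(k_a−k_d) = 0.377×22.0/(0.729−0.377) = 8.294/0.3520 = 23.56 mg/L.
e^(−k_d t) = e^(−0.377×3.210) = 0.2982; e^(−k_a t) = e^(−0.729×3.210) = 0.09635.
D = 23.56 × (0.2982 − 0.09635) + 2.80 × 0.09635 = 4.756 + 0.2698 = 5.026 mg/L.
DO = C_s − D = 9.92 − 5.026 = 4.894 mg/L.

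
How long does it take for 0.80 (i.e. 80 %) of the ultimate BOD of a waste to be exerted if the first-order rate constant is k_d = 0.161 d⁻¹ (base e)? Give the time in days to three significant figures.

y/L₀ = 1 − e^(−k_d t) = 0.80 ⇒ e^(−k_d t) = 0.200
t = −ln(0.200) / 0.161 = 1.609 / 0.161 = 9.997 d.

t ≈ 10.0 d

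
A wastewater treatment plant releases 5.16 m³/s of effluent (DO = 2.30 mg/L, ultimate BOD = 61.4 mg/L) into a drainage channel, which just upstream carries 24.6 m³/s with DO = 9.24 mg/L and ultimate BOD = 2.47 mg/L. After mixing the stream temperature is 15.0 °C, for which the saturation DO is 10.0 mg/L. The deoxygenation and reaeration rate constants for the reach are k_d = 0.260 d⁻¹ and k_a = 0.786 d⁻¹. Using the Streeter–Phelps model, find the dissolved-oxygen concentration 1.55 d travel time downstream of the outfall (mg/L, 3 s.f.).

DO ≈ 7.08 mg/L

Mixed DO = (24.6×9.24 + 5.16×2.30)/(24.6+5.16) = 239.2/29.76 = 8.037 mg/L.
Mixed L₀ = (24.6×2.47 + 5.16×61.4)/(29.76) = 377.6/29.76 = 12.69 mg/L.
Initial deficit D₀ = C_s − DO₀ = 10.0 − 8.037 = 1.963 mg/L.
D(1.55) = [0.260×12.69/(0.786−0.260)](e^(−0.260×1.55) − e^(−0.786×1.55)) + 1.963 e^(−0.786×1.55)
= 6.271 × (0.6683 − 0.2957) + 1.963 × 0.2957 = 2.917 mg/L.
DO = 10.0 − 2.917 = 7.083 mg/L.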